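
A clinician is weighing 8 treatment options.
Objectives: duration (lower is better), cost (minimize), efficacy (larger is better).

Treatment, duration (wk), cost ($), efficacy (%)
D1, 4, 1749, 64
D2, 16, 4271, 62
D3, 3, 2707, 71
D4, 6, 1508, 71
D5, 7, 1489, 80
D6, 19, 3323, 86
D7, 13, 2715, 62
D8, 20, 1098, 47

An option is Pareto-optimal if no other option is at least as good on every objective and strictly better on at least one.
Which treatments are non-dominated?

D1: not dominated.
D2: dominated by D1 (duration 4≤16, cost 1749≤4271, efficacy 64≥62).
D3: not dominated (best duration).
D4: not dominated.
D5: not dominated.
D6: not dominated (best efficacy).
D7: dominated by D1 (duration 4≤13, cost 1749≤2715, efficacy 64≥62).
D8: not dominated (best cost).

D1, D3, D4, D5, D6, D8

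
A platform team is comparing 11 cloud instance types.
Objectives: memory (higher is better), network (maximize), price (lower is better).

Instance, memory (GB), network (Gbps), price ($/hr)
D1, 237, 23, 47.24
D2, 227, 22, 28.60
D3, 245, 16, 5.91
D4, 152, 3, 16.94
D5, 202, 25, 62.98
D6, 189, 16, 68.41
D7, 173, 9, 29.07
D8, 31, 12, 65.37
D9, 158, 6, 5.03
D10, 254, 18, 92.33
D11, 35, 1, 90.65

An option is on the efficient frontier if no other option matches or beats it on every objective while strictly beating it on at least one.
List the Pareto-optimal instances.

D1, D2, D3, D5, D9, D10

D1: not dominated.
D2: not dominated.
D3: not dominated.
D4: dominated by D3 (memory 245≥152, network 16≥3, price 5.91≤16.94).
D5: not dominated (best network).
D6: dominated by D1 (memory 237≥189, network 23≥16, price 47.24≤68.41).
D7: dominated by D2 (memory 227≥173, network 22≥9, price 28.60≤29.07).
D8: dominated by D1 (memory 237≥31, network 23≥12, price 47.24≤65.37).
D9: not dominated (best price).
D10: not dominated (best memory).
D11: dominated by D1 (memory 237≥35, network 23≥1, price 47.24≤90.65).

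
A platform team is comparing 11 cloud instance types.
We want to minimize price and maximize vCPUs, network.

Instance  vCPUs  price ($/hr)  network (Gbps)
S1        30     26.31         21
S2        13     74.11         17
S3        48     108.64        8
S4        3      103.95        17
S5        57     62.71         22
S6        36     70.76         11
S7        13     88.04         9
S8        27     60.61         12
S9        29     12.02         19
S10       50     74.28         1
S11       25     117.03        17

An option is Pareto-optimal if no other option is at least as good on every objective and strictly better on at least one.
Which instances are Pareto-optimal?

S1, S5, S9

S1: not dominated.
S2: dominated by S1 (vCPUs 30≥13, price 26.31≤74.11, network 21≥17).
S3: dominated by S5 (vCPUs 57≥48, price 62.71≤108.64, network 22≥8).
S4: dominated by S1 (vCPUs 30≥3, price 26.31≤103.95, network 21≥17).
S5: not dominated (best vCPUs).
S6: dominated by S5 (vCPUs 57≥36, price 62.71≤70.76, network 22≥11).
S7: dominated by S1 (vCPUs 30≥13, price 26.31≤88.04, network 21≥9).
S8: dominated by S1 (vCPUs 30≥27, price 26.31≤60.61, network 21≥12).
S9: not dominated (best price).
S10: dominated by S5 (vCPUs 57≥50, price 62.71≤74.28, network 22≥1).
S11: dominated by S1 (vCPUs 30≥25, price 26.31≤117.03, network 21≥17).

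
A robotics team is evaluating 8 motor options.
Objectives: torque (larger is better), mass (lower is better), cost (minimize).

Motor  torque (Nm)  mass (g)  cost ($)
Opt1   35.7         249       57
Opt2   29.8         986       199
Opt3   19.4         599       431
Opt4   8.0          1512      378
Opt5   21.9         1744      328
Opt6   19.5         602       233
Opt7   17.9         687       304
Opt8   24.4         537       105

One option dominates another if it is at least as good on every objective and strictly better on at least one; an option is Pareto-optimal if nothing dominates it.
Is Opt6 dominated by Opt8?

Opt8 vs Opt6: torque 24.4≥19.5, mass 537≤602, cost 105≤233 — Opt8 is at least as good on every objective with at least one strict improvement.

Yes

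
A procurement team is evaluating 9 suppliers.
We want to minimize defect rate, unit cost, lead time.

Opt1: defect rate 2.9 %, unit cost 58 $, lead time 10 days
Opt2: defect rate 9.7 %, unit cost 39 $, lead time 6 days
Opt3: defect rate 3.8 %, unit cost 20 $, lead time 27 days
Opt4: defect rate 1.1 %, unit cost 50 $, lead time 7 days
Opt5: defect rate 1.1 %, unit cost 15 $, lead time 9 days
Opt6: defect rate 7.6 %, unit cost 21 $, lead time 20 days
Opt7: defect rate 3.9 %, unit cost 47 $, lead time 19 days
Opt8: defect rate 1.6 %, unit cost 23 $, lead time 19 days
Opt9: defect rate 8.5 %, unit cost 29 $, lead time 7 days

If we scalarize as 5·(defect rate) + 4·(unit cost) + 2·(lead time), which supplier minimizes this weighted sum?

Opt1: 5·2.9 + 4·58 + 2·10 = 266.5
Opt2: 5·9.7 + 4·39 + 2·6 = 216.5
Opt3: 5·3.8 + 4·20 + 2·27 = 153.0
Opt4: 5·1.1 + 4·50 + 2·7 = 219.5
Opt5: 5·1.1 + 4·15 + 2·9 = 83.5
Opt6: 5·7.6 + 4·21 + 2·20 = 162.0
Opt7: 5·3.9 + 4·47 + 2·19 = 245.5
Opt8: 5·1.6 + 4·23 + 2·19 = 138.0
Opt9: 5·8.5 + 4·29 + 2·7 = 172.5
Lowest: Opt5 at 83.5.

Opt5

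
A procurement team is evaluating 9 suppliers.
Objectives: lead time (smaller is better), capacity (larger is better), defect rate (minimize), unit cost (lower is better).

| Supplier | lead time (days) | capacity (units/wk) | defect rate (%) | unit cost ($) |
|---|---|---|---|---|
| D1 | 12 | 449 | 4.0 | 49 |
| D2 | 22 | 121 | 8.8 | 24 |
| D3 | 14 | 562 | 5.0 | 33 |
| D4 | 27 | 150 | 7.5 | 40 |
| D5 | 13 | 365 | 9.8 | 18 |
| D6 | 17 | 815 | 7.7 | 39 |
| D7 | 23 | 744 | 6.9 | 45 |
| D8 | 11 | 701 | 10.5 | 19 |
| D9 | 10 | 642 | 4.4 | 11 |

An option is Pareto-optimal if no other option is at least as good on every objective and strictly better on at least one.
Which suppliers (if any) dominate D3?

D9: lead time 10≤14, capacity 642≥562, defect rate 4.4≤5.0, unit cost 11≤33 — dominates D3.
Others (D1, D2, D4, D5, D6, D7, D8) are each worse than D3 on at least one objective.

D9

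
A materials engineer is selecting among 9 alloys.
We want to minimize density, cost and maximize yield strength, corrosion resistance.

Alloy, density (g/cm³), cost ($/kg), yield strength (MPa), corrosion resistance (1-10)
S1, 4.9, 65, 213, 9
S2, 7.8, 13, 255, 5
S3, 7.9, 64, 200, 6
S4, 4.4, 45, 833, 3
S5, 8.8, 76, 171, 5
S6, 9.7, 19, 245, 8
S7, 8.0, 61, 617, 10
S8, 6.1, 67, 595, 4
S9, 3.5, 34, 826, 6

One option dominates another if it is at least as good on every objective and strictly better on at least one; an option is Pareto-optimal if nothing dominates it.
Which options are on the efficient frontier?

S1: not dominated.
S2: not dominated (best cost).
S3: dominated by S9 (density 3.5≤7.9, cost 34≤64, yield strength 826≥200, corrosion resistance 6≥6).
S4: not dominated (best yield strength).
S5: dominated by S1 (density 4.9≤8.8, cost 65≤76, yield strength 213≥171, corrosion resistance 9≥5).
S6: not dominated.
S7: not dominated (best corrosion resistance).
S8: dominated by S9 (density 3.5≤6.1, cost 34≤67, yield strength 826≥595, corrosion resistance 6≥4).
S9: not dominated (best density).

S1, S2, S4, S6, S7, S9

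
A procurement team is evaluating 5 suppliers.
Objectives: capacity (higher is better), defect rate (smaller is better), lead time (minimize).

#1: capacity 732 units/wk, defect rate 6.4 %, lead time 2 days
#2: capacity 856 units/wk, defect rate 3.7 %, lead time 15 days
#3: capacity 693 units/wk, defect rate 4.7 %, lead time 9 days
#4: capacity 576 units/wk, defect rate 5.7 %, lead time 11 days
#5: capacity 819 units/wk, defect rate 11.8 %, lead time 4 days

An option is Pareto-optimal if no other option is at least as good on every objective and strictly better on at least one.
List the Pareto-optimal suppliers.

#1: not dominated (best lead time).
#2: not dominated (best capacity).
#3: not dominated.
#4: dominated by #3 (capacity 693≥576, defect rate 4.7≤5.7, lead time 9≤11).
#5: not dominated.

#1, #2, #3, #5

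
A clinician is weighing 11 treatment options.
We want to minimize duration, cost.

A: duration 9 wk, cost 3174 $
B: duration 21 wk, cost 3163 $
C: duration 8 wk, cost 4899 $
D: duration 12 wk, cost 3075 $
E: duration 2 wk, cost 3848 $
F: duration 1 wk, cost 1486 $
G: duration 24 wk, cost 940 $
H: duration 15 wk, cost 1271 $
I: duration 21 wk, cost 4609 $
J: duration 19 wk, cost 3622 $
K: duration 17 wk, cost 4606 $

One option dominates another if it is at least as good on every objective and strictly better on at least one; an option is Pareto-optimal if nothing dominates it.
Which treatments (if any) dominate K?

A: duration 9≤17, cost 3174≤4606 — dominates K.
D: duration 12≤17, cost 3075≤4606 — dominates K.
E: duration 2≤17, cost 3848≤4606 — dominates K.
F: duration 1≤17, cost 1486≤4606 — dominates K.
H: duration 15≤17, cost 1271≤4606 — dominates K.
Others (B, C, G, I, J) are each worse than K on at least one objective.

A, D, E, F, H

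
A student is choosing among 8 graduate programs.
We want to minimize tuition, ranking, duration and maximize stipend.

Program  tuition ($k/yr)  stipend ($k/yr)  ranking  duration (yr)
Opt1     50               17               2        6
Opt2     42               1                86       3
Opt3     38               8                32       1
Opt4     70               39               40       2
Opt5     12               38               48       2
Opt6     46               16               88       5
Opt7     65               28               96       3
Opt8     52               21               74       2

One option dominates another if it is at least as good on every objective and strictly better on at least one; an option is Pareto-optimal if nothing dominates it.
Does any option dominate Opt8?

Yes

Opt5 vs Opt8: tuition 12≤52, stipend 38≥21, ranking 48≤74, duration 2≤2 — Opt5 is at least as good on every objective and strictly better on at least one, so Opt5 dominates Opt8.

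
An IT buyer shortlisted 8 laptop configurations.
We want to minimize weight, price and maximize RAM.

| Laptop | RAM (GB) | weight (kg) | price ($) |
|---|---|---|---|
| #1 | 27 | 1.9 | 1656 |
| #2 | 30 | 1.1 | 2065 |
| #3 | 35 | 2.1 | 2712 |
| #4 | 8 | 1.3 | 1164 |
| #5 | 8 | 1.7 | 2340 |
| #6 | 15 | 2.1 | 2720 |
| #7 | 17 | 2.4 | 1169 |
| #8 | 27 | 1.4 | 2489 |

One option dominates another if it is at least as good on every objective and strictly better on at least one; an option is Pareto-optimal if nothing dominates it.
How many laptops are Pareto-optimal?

#1: not dominated.
#2: not dominated (best weight).
#3: not dominated (best RAM).
#4: not dominated (best price).
#5: dominated by #2 (RAM 30≥8, weight 1.1≤1.7, price 2065≤2340).
#6: dominated by #1 (RAM 27≥15, weight 1.9≤2.1, price 1656≤2720).
#7: not dominated.
#8: dominated by #2 (RAM 30≥27, weight 1.1≤1.4, price 2065≤2489).
Pareto-optimal: #1, #2, #3, #4, #7 → 5.

5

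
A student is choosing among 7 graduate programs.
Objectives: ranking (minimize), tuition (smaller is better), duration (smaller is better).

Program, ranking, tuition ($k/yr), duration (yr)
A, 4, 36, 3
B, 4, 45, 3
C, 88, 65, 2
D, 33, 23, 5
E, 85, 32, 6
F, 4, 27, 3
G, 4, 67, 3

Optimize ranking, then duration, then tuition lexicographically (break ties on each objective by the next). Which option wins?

F

First minimize ranking: best is 4, kept {A, B, F, G}.
Then minimize duration: best is 3, kept {A, B, F, G}.
Then minimize tuition: best is 27, kept {F}.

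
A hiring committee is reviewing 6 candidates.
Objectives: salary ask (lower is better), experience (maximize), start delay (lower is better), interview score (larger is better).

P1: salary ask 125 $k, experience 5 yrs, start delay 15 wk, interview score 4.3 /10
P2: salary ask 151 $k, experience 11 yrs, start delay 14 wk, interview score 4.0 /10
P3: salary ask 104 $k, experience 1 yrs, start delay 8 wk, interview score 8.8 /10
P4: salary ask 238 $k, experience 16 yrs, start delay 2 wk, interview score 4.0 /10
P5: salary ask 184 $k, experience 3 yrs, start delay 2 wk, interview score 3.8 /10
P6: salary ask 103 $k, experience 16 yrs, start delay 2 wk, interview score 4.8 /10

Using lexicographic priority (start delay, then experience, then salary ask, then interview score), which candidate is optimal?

P6

First minimize start delay: best is 2, kept {P4, P5, P6}.
Then maximize experience: best is 16, kept {P4, P6}.
Then minimize salary ask: best is 103, kept {P6}.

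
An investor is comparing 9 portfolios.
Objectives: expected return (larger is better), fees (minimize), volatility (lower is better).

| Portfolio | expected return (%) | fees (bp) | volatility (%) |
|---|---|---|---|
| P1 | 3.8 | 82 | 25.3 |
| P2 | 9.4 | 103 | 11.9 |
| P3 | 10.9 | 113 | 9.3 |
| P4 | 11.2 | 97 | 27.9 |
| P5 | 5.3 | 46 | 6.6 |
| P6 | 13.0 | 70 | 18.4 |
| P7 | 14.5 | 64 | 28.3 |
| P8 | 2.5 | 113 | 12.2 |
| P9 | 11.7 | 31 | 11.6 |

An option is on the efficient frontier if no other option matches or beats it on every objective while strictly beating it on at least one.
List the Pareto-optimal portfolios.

P3, P5, P6, P7, P9

P1: dominated by P5 (expected return 5.3≥3.8, fees 46≤82, volatility 6.6≤25.3).
P2: dominated by P9 (expected return 11.7≥9.4, fees 31≤103, volatility 11.6≤11.9).
P3: not dominated.
P4: dominated by P6 (expected return 13.0≥11.2, fees 70≤97, volatility 18.4≤27.9).
P5: not dominated (best volatility).
P6: not dominated.
P7: not dominated (best expected return).
P8: dominated by P2 (expected return 9.4≥2.5, fees 103≤113, volatility 11.9≤12.2).
P9: not dominated (best fees).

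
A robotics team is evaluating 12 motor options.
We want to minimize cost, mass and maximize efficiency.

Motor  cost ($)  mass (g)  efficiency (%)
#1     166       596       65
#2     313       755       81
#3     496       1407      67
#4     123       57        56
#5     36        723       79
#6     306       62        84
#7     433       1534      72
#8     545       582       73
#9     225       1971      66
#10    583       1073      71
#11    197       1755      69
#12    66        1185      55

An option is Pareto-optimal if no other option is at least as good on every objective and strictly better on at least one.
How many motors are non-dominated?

#1: not dominated.
#2: dominated by #6 (cost 306≤313, mass 62≤755, efficiency 84≥81).
#3: dominated by #2 (cost 313≤496, mass 755≤1407, efficiency 81≥67).
#4: not dominated (best mass).
#5: not dominated (best cost).
#6: not dominated (best efficiency).
#7: dominated by #2 (cost 313≤433, mass 755≤1534, efficiency 81≥72).
#8: dominated by #6 (cost 306≤545, mass 62≤582, efficiency 84≥73).
#9: dominated by #5 (cost 36≤225, mass 723≤1971, efficiency 79≥66).
#10: dominated by #2 (cost 313≤583, mass 755≤1073, efficiency 81≥71).
#11: dominated by #5 (cost 36≤197, mass 723≤1755, efficiency 79≥69).
#12: dominated by #5 (cost 36≤66, mass 723≤1185, efficiency 79≥55).
Pareto-optimal: #1, #4, #5, #6 → 4.

4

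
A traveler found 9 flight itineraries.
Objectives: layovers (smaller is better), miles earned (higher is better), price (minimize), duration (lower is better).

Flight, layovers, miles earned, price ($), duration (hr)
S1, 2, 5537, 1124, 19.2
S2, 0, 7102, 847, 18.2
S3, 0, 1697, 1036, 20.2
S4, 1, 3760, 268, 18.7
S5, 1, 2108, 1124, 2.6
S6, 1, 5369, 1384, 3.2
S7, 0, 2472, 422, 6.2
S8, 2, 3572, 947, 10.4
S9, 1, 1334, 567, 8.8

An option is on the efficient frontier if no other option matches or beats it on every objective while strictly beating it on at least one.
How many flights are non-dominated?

S1: dominated by S2 (layovers 0≤2, miles earned 7102≥5537, price 847≤1124, duration 18.2≤19.2).
S2: not dominated (best miles earned).
S3: dominated by S2 (layovers 0≤0, miles earned 7102≥1697, price 847≤1036, duration 18.2≤20.2).
S4: not dominated (best price).
S5: not dominated (best duration).
S6: not dominated.
S7: not dominated.
S8: not dominated.
S9: dominated by S7 (layovers 0≤1, miles earned 2472≥1334, price 422≤567, duration 6.2≤8.8).
Pareto-optimal: S2, S4, S5, S6, S7, S8 → 6.

6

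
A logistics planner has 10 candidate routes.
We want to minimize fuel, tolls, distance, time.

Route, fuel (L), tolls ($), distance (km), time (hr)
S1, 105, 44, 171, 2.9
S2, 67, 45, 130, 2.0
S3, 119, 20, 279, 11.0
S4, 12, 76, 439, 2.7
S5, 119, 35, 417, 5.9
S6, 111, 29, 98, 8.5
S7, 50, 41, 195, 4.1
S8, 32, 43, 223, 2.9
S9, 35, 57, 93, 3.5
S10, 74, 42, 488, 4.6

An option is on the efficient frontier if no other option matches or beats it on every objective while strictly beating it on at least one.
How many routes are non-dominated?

9

S1: not dominated.
S2: not dominated (best time).
S3: not dominated (best tolls).
S4: not dominated (best fuel).
S5: not dominated.
S6: not dominated.
S7: not dominated.
S8: not dominated.
S9: not dominated (best distance).
S10: dominated by S7 (fuel 50≤74, tolls 41≤42, distance 195≤488, time 4.1≤4.6).
Pareto-optimal: S1, S2, S3, S4, S5, S6, S7, S8, S9 → 9.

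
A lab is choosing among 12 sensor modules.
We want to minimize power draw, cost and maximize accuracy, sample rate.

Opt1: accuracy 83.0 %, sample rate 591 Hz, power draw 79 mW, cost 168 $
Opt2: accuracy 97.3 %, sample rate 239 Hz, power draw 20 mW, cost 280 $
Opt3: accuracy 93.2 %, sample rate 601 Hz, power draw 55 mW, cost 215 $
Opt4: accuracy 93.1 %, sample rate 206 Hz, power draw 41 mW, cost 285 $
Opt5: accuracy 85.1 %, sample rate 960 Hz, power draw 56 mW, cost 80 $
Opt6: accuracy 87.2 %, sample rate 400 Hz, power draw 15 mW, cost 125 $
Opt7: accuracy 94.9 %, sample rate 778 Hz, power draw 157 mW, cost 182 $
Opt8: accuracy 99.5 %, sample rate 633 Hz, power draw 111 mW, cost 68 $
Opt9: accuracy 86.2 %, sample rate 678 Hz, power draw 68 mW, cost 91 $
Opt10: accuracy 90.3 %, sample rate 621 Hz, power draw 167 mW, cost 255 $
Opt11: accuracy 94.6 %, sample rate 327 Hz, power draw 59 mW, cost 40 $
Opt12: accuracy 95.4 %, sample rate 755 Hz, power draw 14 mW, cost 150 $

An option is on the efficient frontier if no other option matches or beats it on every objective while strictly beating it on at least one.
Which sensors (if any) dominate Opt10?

Opt7: accuracy 94.9≥90.3, sample rate 778≥621, power draw 157≤167, cost 182≤255 — dominates Opt10.
Opt8: accuracy 99.5≥90.3, sample rate 633≥621, power draw 111≤167, cost 68≤255 — dominates Opt10.
Opt12: accuracy 95.4≥90.3, sample rate 755≥621, power draw 14≤167, cost 150≤255 — dominates Opt10.
Others (Opt1, Opt2, Opt3, Opt4, Opt5, Opt6, Opt9, Opt11) are each worse than Opt10 on at least one objective.

Opt7, Opt8, Opt12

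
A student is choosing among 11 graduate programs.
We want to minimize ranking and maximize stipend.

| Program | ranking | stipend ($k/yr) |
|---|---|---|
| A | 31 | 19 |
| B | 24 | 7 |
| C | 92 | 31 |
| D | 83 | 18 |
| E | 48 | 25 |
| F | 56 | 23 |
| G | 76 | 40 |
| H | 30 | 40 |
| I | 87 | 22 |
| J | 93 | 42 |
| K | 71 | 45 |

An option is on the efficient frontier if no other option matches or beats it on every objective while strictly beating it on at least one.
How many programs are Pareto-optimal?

3

A: dominated by H (ranking 30≤31, stipend 40≥19).
B: not dominated (best ranking).
C: dominated by G (ranking 76≤92, stipend 40≥31).
D: dominated by A (ranking 31≤83, stipend 19≥18).
E: dominated by H (ranking 30≤48, stipend 40≥25).
F: dominated by E (ranking 48≤56, stipend 25≥23).
G: dominated by H (ranking 30≤76, stipend 40≥40).
H: not dominated.
I: dominated by E (ranking 48≤87, stipend 25≥22).
J: dominated by K (ranking 71≤93, stipend 45≥42).
K: not dominated (best stipend).
Pareto-optimal: B, H, K → 3.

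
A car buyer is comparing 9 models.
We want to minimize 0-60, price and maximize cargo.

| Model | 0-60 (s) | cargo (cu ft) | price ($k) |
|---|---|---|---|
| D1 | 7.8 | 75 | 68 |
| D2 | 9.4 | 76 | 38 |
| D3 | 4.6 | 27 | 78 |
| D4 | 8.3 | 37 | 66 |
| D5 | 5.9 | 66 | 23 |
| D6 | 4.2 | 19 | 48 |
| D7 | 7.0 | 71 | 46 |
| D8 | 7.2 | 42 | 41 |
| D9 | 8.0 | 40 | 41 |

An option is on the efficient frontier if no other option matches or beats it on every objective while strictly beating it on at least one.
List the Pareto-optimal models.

D1: not dominated.
D2: not dominated (best cargo).
D3: not dominated.
D4: dominated by D5 (0-60 5.9≤8.3, cargo 66≥37, price 23≤66).
D5: not dominated (best price).
D6: not dominated (best 0-60).
D7: not dominated.
D8: dominated by D5 (0-60 5.9≤7.2, cargo 66≥42, price 23≤41).
D9: dominated by D5 (0-60 5.9≤8.0, cargo 66≥40, price 23≤41).

D1, D2, D3, D5, D6, D7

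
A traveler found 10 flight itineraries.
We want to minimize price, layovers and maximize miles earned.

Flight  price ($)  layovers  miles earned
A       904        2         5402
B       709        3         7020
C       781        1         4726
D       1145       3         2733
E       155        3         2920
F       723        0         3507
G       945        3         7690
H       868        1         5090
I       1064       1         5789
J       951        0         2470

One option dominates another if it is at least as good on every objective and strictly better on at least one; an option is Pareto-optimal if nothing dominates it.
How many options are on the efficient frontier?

8

A: not dominated.
B: not dominated.
C: not dominated.
D: dominated by A (price 904≤1145, layovers 2≤3, miles earned 5402≥2733).
E: not dominated (best price).
F: not dominated.
G: not dominated (best miles earned).
H: not dominated.
I: not dominated.
J: dominated by F (price 723≤951, layovers 0≤0, miles earned 3507≥2470).
Pareto-optimal: A, B, C, E, F, G, H, I → 8.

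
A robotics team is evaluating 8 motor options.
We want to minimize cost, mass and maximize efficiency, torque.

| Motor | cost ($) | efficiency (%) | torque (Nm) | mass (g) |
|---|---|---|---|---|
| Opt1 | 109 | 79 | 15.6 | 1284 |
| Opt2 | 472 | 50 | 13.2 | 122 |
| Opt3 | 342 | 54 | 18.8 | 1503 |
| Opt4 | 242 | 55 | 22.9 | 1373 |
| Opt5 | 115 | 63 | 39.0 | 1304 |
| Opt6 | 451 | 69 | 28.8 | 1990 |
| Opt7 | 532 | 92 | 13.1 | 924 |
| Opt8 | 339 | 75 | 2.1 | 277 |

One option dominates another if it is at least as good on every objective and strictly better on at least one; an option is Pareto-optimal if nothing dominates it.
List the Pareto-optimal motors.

Opt1, Opt2, Opt5, Opt6, Opt7, Opt8

Opt1: not dominated (best cost).
Opt2: not dominated (best mass).
Opt3: dominated by Opt4 (cost 242≤342, efficiency 55≥54, torque 22.9≥18.8, mass 1373≤1503).
Opt4: dominated by Opt5 (cost 115≤242, efficiency 63≥55, torque 39.0≥22.9, mass 1304≤1373).
Opt5: not dominated (best torque).
Opt6: not dominated.
Opt7: not dominated (best efficiency).
Opt8: not dominated.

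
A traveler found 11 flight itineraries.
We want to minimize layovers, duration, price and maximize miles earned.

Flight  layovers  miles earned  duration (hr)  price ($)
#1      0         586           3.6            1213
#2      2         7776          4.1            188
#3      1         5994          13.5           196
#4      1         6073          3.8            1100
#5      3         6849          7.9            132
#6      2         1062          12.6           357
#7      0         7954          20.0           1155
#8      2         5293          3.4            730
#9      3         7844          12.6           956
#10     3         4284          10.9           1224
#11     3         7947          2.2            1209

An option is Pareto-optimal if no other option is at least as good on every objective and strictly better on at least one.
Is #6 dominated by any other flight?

Yes

#2 vs #6: layovers 2≤2, miles earned 7776≥1062, duration 4.1≤12.6, price 188≤357 — #2 is at least as good on every objective and strictly better on at least one, so #2 dominates #6.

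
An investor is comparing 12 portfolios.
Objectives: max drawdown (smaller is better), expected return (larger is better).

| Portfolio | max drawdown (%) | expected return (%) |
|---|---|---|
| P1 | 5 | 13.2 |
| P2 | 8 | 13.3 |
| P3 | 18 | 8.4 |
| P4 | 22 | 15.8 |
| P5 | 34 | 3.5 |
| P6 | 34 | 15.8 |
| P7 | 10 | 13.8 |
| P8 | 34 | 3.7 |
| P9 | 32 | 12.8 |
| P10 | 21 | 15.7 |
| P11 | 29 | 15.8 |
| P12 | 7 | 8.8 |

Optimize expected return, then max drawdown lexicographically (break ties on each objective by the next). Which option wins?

First maximize expected return: best is 15.8, kept {P4, P6, P11}.
Then minimize max drawdown: best is 22, kept {P4}.

P4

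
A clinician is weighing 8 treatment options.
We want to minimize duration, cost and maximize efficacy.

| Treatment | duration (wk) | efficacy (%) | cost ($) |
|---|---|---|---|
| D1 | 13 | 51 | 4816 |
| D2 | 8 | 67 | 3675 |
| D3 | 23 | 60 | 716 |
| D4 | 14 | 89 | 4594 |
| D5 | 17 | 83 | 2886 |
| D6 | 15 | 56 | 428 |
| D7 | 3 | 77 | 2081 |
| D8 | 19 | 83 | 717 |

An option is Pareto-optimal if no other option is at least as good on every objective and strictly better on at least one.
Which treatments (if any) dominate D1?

D2, D7

D2: duration 8≤13, efficacy 67≥51, cost 3675≤4816 — dominates D1.
D7: duration 3≤13, efficacy 77≥51, cost 2081≤4816 — dominates D1.
Others (D3, D4, D5, D6, D8) are each worse than D1 on at least one objective.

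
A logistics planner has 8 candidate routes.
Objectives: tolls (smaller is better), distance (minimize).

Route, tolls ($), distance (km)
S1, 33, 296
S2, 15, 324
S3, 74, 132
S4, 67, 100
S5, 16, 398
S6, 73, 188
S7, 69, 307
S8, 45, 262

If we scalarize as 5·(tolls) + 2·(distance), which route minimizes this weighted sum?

S1: 5·33 + 2·296 = 757
S2: 5·15 + 2·324 = 723
S3: 5·74 + 2·132 = 634
S4: 5·67 + 2·100 = 535
S5: 5·16 + 2·398 = 876
S6: 5·73 + 2·188 = 741
S7: 5·69 + 2·307 = 959
S8: 5·45 + 2·262 = 749
Lowest: S4 at 535.

S4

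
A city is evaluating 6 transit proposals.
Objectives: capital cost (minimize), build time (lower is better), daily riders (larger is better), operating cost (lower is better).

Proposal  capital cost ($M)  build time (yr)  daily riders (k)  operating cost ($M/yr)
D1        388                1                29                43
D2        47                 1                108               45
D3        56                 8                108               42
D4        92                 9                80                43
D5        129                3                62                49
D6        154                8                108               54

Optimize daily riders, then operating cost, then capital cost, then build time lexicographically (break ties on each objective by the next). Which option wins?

D3

First maximize daily riders: best is 108, kept {D2, D3, D6}.
Then minimize operating cost: best is 42, kept {D3}.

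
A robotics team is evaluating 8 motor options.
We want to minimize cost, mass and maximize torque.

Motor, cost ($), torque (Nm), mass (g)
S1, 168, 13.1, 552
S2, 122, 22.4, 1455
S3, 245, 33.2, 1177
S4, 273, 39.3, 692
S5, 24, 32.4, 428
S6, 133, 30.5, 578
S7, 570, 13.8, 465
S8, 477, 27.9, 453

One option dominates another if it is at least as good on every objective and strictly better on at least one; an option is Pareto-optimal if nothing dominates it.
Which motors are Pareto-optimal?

S3, S4, S5

S1: dominated by S5 (cost 24≤168, torque 32.4≥13.1, mass 428≤552).
S2: dominated by S5 (cost 24≤122, torque 32.4≥22.4, mass 428≤1455).
S3: not dominated.
S4: not dominated (best torque).
S5: not dominated (best cost).
S6: dominated by S5 (cost 24≤133, torque 32.4≥30.5, mass 428≤578).
S7: dominated by S5 (cost 24≤570, torque 32.4≥13.8, mass 428≤465).
S8: dominated by S5 (cost 24≤477, torque 32.4≥27.9, mass 428≤453).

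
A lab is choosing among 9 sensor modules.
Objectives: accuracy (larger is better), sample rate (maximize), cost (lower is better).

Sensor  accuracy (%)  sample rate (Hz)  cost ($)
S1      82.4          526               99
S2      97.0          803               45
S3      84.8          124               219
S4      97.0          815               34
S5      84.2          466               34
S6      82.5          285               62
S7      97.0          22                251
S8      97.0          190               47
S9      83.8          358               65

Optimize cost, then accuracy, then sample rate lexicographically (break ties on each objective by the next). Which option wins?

First minimize cost: best is 34, kept {S4, S5}.
Then maximize accuracy: best is 97.0, kept {S4}.

S4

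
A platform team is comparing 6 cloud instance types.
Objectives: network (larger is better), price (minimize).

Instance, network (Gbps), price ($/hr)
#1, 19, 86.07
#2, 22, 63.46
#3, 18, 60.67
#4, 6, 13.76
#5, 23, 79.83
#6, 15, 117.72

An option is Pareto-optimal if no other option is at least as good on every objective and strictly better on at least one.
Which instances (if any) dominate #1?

#2: network 22≥19, price 63.46≤86.07 — dominates #1.
#5: network 23≥19, price 79.83≤86.07 — dominates #1.
Others (#3, #4, #6) are each worse than #1 on at least one objective.

#2, #5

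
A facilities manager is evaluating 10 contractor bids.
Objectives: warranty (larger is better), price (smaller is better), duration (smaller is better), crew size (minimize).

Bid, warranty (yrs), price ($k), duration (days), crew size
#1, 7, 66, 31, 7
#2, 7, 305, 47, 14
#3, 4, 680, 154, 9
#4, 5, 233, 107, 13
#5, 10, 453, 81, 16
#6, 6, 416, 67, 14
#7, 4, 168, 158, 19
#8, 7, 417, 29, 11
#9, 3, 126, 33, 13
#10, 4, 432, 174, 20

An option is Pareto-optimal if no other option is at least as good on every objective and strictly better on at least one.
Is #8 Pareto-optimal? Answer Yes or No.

Yes

#1: worse on duration (31 vs 29).
#2: worse on duration (47 vs 29).
#3: worse on warranty (4 vs 7).
#4: worse on warranty (5 vs 7).
#5: worse on price (453 vs 417).
#6: worse on warranty (6 vs 7).
#7: worse on warranty (4 vs 7).
#9: worse on warranty (3 vs 7).
#10: worse on warranty (4 vs 7).
No option is at least as good as #8 on every objective and strictly better on one.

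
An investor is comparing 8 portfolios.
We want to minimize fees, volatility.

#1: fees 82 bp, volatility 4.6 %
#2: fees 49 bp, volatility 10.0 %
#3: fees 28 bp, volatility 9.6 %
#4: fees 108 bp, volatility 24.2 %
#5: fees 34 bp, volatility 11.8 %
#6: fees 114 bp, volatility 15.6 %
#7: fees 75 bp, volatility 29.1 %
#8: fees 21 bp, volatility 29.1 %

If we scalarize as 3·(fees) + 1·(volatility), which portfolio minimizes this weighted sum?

#8

#1: 3·82 + 1·4.6 = 250.6
#2: 3·49 + 1·10.0 = 157.0
#3: 3·28 + 1·9.6 = 93.6
#4: 3·108 + 1·24.2 = 348.2
#5: 3·34 + 1·11.8 = 113.8
#6: 3·114 + 1·15.6 = 357.6
#7: 3·75 + 1·29.1 = 254.1
#8: 3·21 + 1·29.1 = 92.1
Lowest: #8 at 92.1.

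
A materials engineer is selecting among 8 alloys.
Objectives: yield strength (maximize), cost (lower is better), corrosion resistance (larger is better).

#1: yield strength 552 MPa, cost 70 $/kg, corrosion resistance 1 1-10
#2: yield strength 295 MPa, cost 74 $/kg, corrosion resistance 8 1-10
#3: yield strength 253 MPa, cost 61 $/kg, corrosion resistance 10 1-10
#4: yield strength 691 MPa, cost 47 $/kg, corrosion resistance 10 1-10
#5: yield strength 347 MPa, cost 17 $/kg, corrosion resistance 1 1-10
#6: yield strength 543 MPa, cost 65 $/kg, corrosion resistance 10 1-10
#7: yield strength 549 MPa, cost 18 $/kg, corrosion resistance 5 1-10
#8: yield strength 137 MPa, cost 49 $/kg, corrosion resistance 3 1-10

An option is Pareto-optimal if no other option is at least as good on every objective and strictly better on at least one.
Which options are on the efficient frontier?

#4, #5, #7

#1: dominated by #4 (yield strength 691≥552, cost 47≤70, corrosion resistance 10≥1).
#2: dominated by #4 (yield strength 691≥295, cost 47≤74, corrosion resistance 10≥8).
#3: dominated by #4 (yield strength 691≥253, cost 47≤61, corrosion resistance 10≥10).
#4: not dominated (best yield strength).
#5: not dominated (best cost).
#6: dominated by #4 (yield strength 691≥543, cost 47≤65, corrosion resistance 10≥10).
#7: not dominated.
#8: dominated by #4 (yield strength 691≥137, cost 47≤49, corrosion resistance 10≥3).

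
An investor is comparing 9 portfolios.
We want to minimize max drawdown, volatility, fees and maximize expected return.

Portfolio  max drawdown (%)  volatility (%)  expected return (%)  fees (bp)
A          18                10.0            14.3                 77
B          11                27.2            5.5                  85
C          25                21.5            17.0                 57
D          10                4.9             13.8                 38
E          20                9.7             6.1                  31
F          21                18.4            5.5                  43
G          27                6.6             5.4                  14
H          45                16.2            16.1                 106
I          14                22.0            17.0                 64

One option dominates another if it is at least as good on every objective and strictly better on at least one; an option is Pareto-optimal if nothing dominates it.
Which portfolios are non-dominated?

A: not dominated.
B: dominated by D (max drawdown 10≤11, volatility 4.9≤27.2, expected return 13.8≥5.5, fees 38≤85).
C: not dominated.
D: not dominated (best max drawdown).
E: not dominated.
F: dominated by D (max drawdown 10≤21, volatility 4.9≤18.4, expected return 13.8≥5.5, fees 38≤43).
G: not dominated (best fees).
H: not dominated.
I: not dominated.

A, C, D, E, G, H, I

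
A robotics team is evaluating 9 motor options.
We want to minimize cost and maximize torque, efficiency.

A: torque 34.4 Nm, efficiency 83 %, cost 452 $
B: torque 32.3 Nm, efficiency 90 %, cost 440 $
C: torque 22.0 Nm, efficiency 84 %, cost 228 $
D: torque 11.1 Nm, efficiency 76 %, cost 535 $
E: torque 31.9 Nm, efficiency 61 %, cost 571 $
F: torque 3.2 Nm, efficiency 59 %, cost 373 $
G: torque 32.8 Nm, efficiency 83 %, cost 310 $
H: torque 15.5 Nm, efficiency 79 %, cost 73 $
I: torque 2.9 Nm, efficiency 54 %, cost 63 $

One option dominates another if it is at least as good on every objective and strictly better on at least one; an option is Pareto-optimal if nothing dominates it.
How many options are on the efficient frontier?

6

A: not dominated (best torque).
B: not dominated (best efficiency).
C: not dominated.
D: dominated by A (torque 34.4≥11.1, efficiency 83≥76, cost 452≤535).
E: dominated by A (torque 34.4≥31.9, efficiency 83≥61, cost 452≤571).
F: dominated by C (torque 22.0≥3.2, efficiency 84≥59, cost 228≤373).
G: not dominated.
H: not dominated.
I: not dominated (best cost).
Pareto-optimal: A, B, C, G, H, I → 6.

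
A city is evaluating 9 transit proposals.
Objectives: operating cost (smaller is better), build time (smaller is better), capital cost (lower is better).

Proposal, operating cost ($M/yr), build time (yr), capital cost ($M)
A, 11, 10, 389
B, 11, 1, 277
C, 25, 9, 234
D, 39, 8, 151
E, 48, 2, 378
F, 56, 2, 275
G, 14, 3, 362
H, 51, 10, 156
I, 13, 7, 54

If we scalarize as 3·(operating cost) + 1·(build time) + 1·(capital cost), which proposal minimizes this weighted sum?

A: 3·11 + 1·10 + 1·389 = 432
B: 3·11 + 1·1 + 1·277 = 311
C: 3·25 + 1·9 + 1·234 = 318
D: 3·39 + 1·8 + 1·151 = 276
E: 3·48 + 1·2 + 1·378 = 524
F: 3·56 + 1·2 + 1·275 = 445
G: 3·14 + 1·3 + 1·362 = 407
H: 3·51 + 1·10 + 1·156 = 319
I: 3·13 + 1·7 + 1·54 = 100
Lowest: I at 100.

I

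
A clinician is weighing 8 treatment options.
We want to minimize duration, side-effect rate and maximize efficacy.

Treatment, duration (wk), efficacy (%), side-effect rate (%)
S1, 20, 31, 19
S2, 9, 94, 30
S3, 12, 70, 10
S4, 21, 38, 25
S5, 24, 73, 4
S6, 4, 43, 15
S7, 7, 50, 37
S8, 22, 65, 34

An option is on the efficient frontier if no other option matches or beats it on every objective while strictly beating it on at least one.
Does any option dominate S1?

S3 vs S1: duration 12≤20, efficacy 70≥31, side-effect rate 10≤19 — S3 is at least as good on every objective and strictly better on at least one, so S3 dominates S1.

Yes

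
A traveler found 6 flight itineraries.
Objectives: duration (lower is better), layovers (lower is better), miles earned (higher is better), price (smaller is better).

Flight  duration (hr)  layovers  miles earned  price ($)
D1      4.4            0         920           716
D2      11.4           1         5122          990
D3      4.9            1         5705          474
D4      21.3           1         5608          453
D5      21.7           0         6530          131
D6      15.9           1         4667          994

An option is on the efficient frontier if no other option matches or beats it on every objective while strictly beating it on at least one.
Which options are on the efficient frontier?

D1: not dominated (best duration).
D2: dominated by D3 (duration 4.9≤11.4, layovers 1≤1, miles earned 5705≥5122, price 474≤990).
D3: not dominated.
D4: not dominated.
D5: not dominated (best miles earned).
D6: dominated by D2 (duration 11.4≤15.9, layovers 1≤1, miles earned 5122≥4667, price 990≤994).

D1, D3, D4, D5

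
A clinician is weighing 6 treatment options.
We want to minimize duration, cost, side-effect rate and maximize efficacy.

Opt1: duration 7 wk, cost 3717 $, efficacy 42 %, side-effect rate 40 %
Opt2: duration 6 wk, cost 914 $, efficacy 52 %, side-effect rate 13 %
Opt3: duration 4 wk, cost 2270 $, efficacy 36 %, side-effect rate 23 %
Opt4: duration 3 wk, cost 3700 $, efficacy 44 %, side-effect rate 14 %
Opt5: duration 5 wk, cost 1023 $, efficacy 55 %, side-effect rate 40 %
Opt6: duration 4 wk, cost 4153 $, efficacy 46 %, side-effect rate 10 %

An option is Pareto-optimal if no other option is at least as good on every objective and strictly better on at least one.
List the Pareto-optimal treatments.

Opt1: dominated by Opt2 (duration 6≤7, cost 914≤3717, efficacy 52≥42, side-effect rate 13≤40).
Opt2: not dominated (best cost).
Opt3: not dominated.
Opt4: not dominated (best duration).
Opt5: not dominated (best efficacy).
Opt6: not dominated (best side-effect rate).

Opt2, Opt3, Opt4, Opt5, Opt6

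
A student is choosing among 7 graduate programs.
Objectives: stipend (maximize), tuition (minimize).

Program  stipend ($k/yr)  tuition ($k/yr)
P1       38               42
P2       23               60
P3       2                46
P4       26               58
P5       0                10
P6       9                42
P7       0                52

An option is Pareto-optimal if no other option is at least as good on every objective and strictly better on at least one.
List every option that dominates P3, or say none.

P1, P6

P1: stipend 38≥2, tuition 42≤46 — dominates P3.
P6: stipend 9≥2, tuition 42≤46 — dominates P3.
Others (P2, P4, P5, P7) are each worse than P3 on at least one objective.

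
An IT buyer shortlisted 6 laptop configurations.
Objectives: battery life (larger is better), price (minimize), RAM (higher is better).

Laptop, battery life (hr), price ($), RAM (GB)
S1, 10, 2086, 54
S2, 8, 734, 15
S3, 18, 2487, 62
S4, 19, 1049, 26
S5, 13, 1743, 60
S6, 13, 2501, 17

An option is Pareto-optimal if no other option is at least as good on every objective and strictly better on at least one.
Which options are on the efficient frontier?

S2, S3, S4, S5

S1: dominated by S5 (battery life 13≥10, price 1743≤2086, RAM 60≥54).
S2: not dominated (best price).
S3: not dominated (best RAM).
S4: not dominated (best battery life).
S5: not dominated.
S6: dominated by S3 (battery life 18≥13, price 2487≤2501, RAM 62≥17).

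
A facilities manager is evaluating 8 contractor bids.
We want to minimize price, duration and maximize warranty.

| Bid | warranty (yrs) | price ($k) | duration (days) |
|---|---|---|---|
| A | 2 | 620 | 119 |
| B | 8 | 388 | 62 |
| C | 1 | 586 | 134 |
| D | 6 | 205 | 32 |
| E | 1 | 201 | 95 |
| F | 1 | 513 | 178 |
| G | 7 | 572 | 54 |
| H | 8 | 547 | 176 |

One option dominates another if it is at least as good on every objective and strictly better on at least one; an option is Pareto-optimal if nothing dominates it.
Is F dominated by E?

E vs F: warranty 1≥1, price 201≤513, duration 95≤178 — E is at least as good on every objective with at least one strict improvement.

Yes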